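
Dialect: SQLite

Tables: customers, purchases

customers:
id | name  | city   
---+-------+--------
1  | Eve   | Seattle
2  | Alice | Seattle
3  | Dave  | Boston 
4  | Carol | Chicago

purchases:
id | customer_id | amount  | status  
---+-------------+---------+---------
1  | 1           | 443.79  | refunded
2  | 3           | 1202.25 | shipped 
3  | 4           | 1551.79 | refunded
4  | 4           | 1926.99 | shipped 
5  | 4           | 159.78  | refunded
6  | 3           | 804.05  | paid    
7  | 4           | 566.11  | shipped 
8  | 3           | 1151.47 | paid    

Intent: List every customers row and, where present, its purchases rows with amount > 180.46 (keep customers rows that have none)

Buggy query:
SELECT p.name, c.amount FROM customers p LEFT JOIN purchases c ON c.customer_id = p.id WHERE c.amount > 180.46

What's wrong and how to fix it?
Bug: A WHERE condition on the right-hand table after LEFT JOIN drops unmatched parents

Fix: Put 'c.amount > 180.46' in the JOIN's ON clause instead of WHERE

Corrected query:
SELECT p.name, c.amount FROM customers p LEFT JOIN purchases c ON c.customer_id = p.id AND c.amount > 180.46

Result:
name  | amount 
------+--------
Eve   | 443.79 
Alice | NULL   
Dave  | 804.05 
Dave  | 1151.47
Dave  | 1202.25
Carol | 566.11 
Carol | 1551.79
Carol | 1926.99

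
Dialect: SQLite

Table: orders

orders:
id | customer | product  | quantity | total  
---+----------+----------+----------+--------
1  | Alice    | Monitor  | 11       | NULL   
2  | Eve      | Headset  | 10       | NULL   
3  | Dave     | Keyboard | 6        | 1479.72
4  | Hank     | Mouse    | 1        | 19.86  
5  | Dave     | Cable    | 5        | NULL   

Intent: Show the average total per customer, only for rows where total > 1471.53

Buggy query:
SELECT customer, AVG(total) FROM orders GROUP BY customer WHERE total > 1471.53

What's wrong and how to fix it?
Bug: Row-level WHERE must come before GROUP BY in the clause order

Fix: Place WHERE between FROM and GROUP BY

Corrected query:
SELECT customer, AVG(total) FROM orders WHERE total > 1471.53 GROUP BY customer

Result:
customer | AVG(total)
---------+-----------
Dave     | 1479.72   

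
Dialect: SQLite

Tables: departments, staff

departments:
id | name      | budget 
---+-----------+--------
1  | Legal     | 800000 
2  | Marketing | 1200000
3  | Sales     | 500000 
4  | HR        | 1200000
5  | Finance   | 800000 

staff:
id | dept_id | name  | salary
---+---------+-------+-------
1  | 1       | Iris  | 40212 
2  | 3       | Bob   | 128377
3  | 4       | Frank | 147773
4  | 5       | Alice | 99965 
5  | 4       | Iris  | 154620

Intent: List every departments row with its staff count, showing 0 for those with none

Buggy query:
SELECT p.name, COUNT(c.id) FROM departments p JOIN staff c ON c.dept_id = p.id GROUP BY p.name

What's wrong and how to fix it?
Bug: An inner join excludes parents with zero children

Fix: Switch to LEFT JOIN to retain unmatched parent rows

Corrected query:
SELECT p.name, COUNT(c.id) FROM departments p LEFT JOIN staff c ON c.dept_id = p.id GROUP BY p.name

Result:
name      | COUNT(c.id)
----------+------------
Finance   | 1          
HR        | 2          
Legal     | 1          
Marketing | 0          
Sales     | 1          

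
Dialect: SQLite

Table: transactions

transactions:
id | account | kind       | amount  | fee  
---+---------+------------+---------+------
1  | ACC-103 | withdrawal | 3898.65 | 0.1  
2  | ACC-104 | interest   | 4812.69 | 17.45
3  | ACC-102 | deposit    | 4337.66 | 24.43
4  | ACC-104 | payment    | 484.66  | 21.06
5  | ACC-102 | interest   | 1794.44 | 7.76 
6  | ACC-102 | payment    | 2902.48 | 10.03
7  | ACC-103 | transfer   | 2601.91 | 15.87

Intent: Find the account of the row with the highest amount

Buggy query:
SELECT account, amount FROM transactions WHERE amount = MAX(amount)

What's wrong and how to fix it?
Bug: MAX(amount) is an aggregate and cannot be used directly in WHERE

Fix: Wrap MAX in a scalar subquery so WHERE compares against a single value

Corrected query:
SELECT account, amount FROM transactions WHERE amount = (SELECT MAX(amount) FROM transactions)

Result:
account | amount 
--------+--------
ACC-104 | 4812.69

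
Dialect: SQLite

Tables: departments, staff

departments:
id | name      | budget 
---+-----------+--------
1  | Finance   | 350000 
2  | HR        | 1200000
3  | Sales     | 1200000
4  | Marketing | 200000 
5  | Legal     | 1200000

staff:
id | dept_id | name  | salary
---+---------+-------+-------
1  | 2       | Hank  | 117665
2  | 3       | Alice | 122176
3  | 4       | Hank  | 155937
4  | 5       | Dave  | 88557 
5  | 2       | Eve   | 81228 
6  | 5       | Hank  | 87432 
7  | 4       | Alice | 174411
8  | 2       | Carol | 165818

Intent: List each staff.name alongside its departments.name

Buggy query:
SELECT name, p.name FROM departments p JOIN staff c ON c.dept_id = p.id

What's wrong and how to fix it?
Bug: 'name' exists in both joined tables, so the database can't tell which one is meant

Fix: Qualify the column with its table alias (c.name)

Corrected query:
SELECT c.name, p.name FROM departments p JOIN staff c ON c.dept_id = p.id

Result:
name  | name     
------+----------
Hank  | HR       
Alice | Sales    
Hank  | Marketing
Dave  | Legal    
Eve   | HR       
Hank  | Legal    
Alice | Marketing
Carol | HR       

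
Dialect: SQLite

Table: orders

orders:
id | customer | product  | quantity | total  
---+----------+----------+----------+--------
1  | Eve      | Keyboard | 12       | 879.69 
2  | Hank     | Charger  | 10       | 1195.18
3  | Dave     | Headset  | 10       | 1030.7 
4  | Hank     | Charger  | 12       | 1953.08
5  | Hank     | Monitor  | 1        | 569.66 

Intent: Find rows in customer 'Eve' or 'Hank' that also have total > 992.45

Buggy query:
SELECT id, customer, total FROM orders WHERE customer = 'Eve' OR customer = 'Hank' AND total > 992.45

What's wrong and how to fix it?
Bug: Without parentheses, AND is evaluated before OR, so the total filter only applies to the 'Hank' branch

Fix: Add parentheses around the OR so the AND applies to both alternatives

Corrected query:
SELECT id, customer, total FROM orders WHERE (customer = 'Eve' OR customer = 'Hank') AND total > 992.45

Result:
id | customer | total  
---+----------+--------
2  | Hank     | 1195.18
4  | Hank     | 1953.08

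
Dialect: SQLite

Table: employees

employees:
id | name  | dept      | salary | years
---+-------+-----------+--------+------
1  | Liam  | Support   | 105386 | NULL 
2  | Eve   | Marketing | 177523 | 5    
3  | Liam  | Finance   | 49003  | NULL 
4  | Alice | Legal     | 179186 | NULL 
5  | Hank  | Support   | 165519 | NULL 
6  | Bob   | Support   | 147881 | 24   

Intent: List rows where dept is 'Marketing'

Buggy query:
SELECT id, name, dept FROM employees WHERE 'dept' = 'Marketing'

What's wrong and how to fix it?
Bug: Single quotes denote string literals in SQL; the column name is being compared as a constant string

Fix: Remove the quotes around the column name (or use double quotes for an identifier)

Corrected query:
SELECT id, name, dept FROM employees WHERE dept = 'Marketing'

Result:
id | name | dept     
---+------+----------
2  | Eve  | Marketing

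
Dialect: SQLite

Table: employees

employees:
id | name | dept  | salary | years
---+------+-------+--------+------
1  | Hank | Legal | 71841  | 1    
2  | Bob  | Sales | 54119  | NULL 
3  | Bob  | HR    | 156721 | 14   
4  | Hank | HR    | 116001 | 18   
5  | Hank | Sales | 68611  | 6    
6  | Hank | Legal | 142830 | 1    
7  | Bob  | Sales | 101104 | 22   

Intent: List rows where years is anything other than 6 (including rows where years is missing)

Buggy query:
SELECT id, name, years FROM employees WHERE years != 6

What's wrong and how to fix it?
Bug: 'years != 6' is unknown when years is NULL, so NULL rows are silently excluded

Fix: Handle NULL separately with IS NULL alongside the inequality

Corrected query:
SELECT id, name, years FROM employees WHERE years != 6 OR years IS NULL

Result:
id | name | years
---+------+------
1  | Hank | 1    
2  | Bob  | NULL 
3  | Bob  | 14   
4  | Hank | 18   
6  | Hank | 1    
7  | Bob  | 22   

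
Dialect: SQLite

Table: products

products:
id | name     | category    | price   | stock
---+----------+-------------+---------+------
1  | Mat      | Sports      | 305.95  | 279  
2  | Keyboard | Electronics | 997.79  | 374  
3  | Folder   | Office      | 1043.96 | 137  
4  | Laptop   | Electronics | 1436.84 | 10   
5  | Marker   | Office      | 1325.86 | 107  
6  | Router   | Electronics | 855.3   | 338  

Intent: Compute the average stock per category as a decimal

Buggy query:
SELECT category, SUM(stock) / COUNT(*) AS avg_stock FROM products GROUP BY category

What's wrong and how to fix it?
Bug: Both operands are integers, so '/' performs integer division and truncates

Fix: Multiply by 1.0 (or CAST to REAL) to force floating-point division

Corrected query:
SELECT category, SUM(stock) * 1.0 / COUNT(*) AS avg_stock FROM products GROUP BY category

Result:
category    | avg_stock 
------------+-----------
Electronics | 240.666667
Office      | 122       
Sports      | 279       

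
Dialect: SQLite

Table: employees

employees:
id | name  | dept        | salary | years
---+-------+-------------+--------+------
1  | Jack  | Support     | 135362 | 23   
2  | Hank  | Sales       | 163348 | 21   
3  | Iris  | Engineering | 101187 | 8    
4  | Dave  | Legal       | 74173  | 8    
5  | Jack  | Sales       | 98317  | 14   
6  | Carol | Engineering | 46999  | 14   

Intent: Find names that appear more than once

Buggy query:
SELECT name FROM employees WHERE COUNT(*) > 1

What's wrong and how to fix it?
Bug: WHERE can't reference COUNT(*); aggregates are computed after WHERE

Fix: Group first, then use HAVING for the count condition

Corrected query:
SELECT name FROM employees GROUP BY name HAVING COUNT(*) > 1

Result:
name
----
Jack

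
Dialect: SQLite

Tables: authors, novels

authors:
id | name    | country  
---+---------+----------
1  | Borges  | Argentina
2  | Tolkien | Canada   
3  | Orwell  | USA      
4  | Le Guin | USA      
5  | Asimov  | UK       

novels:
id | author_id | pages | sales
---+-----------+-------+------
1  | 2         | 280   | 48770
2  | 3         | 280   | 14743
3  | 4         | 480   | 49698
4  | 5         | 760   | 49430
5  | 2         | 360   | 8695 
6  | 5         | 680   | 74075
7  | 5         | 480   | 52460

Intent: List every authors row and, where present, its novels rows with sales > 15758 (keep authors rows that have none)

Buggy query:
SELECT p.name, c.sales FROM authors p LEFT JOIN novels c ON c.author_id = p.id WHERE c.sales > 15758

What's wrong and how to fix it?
Bug: A WHERE condition on the right-hand table after LEFT JOIN drops unmatched parents

Fix: Put 'c.sales > 15758' in the JOIN's ON clause instead of WHERE

Corrected query:
SELECT p.name, c.sales FROM authors p LEFT JOIN novels c ON c.author_id = p.id AND c.sales > 15758

Result:
name    | sales
--------+------
Borges  | NULL 
Tolkien | 48770
Orwell  | NULL 
Le Guin | 49698
Asimov  | 49430
Asimov  | 52460
Asimov  | 74075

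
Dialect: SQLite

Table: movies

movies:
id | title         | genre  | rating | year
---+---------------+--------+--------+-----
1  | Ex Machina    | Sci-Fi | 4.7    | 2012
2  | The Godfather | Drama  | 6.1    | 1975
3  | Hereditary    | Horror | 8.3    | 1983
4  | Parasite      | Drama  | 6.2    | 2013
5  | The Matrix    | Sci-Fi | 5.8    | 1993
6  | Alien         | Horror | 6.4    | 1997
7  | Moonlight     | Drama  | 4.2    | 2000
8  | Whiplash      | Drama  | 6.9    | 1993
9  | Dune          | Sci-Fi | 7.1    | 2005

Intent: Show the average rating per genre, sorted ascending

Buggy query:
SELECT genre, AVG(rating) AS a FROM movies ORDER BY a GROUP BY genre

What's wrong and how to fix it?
Bug: ORDER BY appears before GROUP BY; SQL clause order requires GROUP BY first

Fix: Reorder: SELECT … FROM … GROUP BY … ORDER BY …

Corrected query:
SELECT genre, AVG(rating) AS a FROM movies GROUP BY genre ORDER BY a

Result:
genre  | a       
-------+---------
Drama  | 5.85    
Sci-Fi | 5.866667
Horror | 7.35    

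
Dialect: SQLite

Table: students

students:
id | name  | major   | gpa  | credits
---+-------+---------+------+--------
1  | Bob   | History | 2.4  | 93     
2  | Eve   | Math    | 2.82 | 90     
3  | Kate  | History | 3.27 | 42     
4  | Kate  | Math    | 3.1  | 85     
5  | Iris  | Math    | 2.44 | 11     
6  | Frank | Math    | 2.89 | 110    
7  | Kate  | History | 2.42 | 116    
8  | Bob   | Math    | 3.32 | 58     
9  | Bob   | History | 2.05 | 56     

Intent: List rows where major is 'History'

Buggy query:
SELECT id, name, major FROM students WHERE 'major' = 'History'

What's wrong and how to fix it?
Bug: 'major' in single quotes is a string literal, not the column; the comparison is literal-vs-literal and never true

Fix: Reference the column as major without single quotes

Corrected query:
SELECT id, name, major FROM students WHERE major = 'History'

Result:
id | name | major  
---+------+--------
1  | Bob  | History
3  | Kate | History
7  | Kate | History
9  | Bob  | History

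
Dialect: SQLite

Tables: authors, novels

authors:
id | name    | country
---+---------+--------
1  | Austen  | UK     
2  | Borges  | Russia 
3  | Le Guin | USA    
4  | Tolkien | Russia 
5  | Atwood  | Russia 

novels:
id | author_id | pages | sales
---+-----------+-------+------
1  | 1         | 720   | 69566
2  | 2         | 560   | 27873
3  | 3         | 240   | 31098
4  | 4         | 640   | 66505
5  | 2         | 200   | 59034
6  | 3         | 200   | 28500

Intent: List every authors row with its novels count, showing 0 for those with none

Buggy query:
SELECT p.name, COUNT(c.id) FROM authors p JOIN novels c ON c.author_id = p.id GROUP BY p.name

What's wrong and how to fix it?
Bug: INNER JOIN drops authors rows that have no matching novels rows

Fix: Use LEFT JOIN so parents without children still appear (COUNT(c.id) gives 0)

Corrected query:
SELECT p.name, COUNT(c.id) FROM authors p LEFT JOIN novels c ON c.author_id = p.id GROUP BY p.name

Result:
name    | COUNT(c.id)
--------+------------
Atwood  | 0          
Austen  | 1          
Borges  | 2          
Le Guin | 2          
Tolkien | 1          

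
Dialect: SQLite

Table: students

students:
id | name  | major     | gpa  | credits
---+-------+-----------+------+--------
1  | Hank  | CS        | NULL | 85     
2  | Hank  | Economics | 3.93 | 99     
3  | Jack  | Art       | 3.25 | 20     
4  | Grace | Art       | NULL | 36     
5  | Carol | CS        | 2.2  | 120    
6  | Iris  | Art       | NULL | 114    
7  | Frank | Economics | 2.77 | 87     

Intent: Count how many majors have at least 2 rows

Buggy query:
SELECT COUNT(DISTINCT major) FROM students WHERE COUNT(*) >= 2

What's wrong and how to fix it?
Bug: COUNT(*) cannot appear in WHERE; the per-group count doesn't exist yet

Fix: Use a subquery that GROUPs and filters with HAVING, then count its rows

Corrected query:
SELECT COUNT(*) FROM (SELECT major FROM students GROUP BY major HAVING COUNT(*) >= 2)

Result:
COUNT(*)
--------
3       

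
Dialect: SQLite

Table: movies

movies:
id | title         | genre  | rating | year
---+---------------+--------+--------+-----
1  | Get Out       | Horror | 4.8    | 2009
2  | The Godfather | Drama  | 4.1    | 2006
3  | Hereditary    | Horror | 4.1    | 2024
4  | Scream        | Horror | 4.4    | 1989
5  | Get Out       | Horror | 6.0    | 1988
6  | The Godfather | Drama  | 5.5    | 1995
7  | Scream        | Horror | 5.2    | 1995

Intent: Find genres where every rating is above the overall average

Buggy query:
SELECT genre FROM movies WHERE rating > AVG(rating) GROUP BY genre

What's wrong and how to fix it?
Bug: WHERE evaluates per row before aggregation, so AVG() is unavailable

Fix: Use a subquery for AVG and a HAVING MIN(...) filter so the condition holds for every row in the group

Corrected query:
SELECT genre FROM movies GROUP BY genre HAVING MIN(rating) > (SELECT AVG(rating) FROM movies)

Result:
(no rows)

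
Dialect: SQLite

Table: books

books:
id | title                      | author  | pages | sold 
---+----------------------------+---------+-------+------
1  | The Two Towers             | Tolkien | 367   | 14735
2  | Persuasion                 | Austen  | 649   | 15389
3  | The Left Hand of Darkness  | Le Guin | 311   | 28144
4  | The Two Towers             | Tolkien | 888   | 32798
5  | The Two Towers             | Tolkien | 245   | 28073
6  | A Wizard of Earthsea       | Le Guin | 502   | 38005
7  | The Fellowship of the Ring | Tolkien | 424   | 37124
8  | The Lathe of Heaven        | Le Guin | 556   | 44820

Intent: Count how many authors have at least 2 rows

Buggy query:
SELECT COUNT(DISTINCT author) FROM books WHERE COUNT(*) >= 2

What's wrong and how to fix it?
Bug: WHERE filters individual rows, not groups, so a group-level COUNT is invalid there

Fix: Group first with HAVING COUNT(*) >= 2, then COUNT the resulting groups

Corrected query:
SELECT COUNT(*) FROM (SELECT author FROM books GROUP BY author HAVING COUNT(*) >= 2)

Result:
COUNT(*)
--------
2       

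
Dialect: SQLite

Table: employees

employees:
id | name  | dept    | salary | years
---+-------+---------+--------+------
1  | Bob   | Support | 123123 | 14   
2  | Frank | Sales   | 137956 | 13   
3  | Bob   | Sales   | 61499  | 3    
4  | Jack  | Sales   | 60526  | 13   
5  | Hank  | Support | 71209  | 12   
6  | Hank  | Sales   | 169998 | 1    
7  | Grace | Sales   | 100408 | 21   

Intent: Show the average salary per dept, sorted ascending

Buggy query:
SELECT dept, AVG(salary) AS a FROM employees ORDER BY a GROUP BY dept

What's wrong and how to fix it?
Bug: ORDER BY appears before GROUP BY; SQL clause order requires GROUP BY first

Fix: Reorder: SELECT … FROM … GROUP BY … ORDER BY …

Corrected query:
SELECT dept, AVG(salary) AS a FROM employees GROUP BY dept ORDER BY a

Result:
dept    | a       
--------+---------
Support | 97166   
Sales   | 106077.4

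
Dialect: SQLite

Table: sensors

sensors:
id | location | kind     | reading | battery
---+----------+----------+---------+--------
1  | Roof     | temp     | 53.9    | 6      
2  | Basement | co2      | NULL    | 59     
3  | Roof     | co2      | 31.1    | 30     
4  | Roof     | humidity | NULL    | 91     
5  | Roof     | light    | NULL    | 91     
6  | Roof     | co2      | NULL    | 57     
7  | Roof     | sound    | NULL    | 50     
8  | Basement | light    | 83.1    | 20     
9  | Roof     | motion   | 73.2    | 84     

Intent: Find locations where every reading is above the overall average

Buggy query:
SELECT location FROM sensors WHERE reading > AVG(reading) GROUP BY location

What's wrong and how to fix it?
Bug: AVG() is an aggregate; it can't sit directly in WHERE

Fix: Use a subquery for AVG and a HAVING MIN(...) filter so the condition holds for every row in the group

Corrected query:
SELECT location FROM sensors GROUP BY location HAVING MIN(reading) > (SELECT AVG(reading) FROM sensors)

Result:
location
--------
Basement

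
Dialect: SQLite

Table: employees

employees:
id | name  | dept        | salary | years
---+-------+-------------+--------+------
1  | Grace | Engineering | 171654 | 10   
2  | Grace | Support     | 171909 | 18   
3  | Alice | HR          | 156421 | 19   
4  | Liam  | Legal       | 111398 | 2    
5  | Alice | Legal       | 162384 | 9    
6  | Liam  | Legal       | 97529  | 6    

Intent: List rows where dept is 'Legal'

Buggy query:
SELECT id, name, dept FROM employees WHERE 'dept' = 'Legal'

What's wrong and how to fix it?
Bug: 'dept' in single quotes is a string literal, not the column; the comparison is literal-vs-literal and never true

Fix: Reference the column as dept without single quotes

Corrected query:
SELECT id, name, dept FROM employees WHERE dept = 'Legal'

Result:
id | name  | dept 
---+-------+------
4  | Liam  | Legal
5  | Alice | Legal
6  | Liam  | Legal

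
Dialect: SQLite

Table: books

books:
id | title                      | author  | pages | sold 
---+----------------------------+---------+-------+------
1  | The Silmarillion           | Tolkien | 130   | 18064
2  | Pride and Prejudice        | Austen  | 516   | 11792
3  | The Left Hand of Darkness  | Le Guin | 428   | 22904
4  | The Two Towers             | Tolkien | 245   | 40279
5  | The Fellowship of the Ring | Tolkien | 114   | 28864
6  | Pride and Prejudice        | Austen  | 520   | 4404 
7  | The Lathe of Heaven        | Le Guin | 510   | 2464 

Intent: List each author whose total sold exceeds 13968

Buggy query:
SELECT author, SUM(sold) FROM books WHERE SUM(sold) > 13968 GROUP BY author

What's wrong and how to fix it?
Bug: WHERE runs before GROUP BY, so aggregates aren't available there

Fix: Move the aggregate condition to a HAVING clause

Corrected query:
SELECT author, SUM(sold) FROM books GROUP BY author HAVING SUM(sold) > 13968

Result:
author  | SUM(sold)
--------+----------
Austen  | 16196    
Le Guin | 25368    
Tolkien | 87207    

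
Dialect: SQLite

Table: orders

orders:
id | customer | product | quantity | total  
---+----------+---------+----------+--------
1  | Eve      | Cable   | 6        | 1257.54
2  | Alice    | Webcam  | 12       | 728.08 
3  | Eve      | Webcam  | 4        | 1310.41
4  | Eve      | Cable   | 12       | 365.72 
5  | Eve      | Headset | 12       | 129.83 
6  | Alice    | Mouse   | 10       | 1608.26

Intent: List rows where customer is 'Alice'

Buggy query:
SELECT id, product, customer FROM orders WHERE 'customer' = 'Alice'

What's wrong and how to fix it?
Bug: Single quotes denote string literals in SQL; the column name is being compared as a constant string

Fix: Reference the column as customer without single quotes

Corrected query:
SELECT id, product, customer FROM orders WHERE customer = 'Alice'

Result:
id | product | customer
---+---------+---------
2  | Webcam  | Alice   
6  | Mouse   | Alice   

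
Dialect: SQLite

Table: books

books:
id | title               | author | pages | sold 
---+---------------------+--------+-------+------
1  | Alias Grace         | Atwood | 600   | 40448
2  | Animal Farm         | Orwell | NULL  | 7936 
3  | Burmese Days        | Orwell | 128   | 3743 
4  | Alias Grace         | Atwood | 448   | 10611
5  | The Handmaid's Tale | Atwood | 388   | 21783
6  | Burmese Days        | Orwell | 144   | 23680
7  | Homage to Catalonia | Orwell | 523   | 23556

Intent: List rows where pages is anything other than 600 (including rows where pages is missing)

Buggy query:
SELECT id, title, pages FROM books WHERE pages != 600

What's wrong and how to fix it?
Bug: Inequality against NULL is unknown, not true; rows with NULL are dropped

Fix: Add an explicit OR pages IS NULL to include the missing-value rows

Corrected query:
SELECT id, title, pages FROM books WHERE pages != 600 OR pages IS NULL

Result:
id | title               | pages
---+---------------------+------
2  | Animal Farm         | NULL 
3  | Burmese Days        | 128  
4  | Alias Grace         | 448  
5  | The Handmaid's Tale | 388  
6  | Burmese Days        | 144  
7  | Homage to Catalonia | 523  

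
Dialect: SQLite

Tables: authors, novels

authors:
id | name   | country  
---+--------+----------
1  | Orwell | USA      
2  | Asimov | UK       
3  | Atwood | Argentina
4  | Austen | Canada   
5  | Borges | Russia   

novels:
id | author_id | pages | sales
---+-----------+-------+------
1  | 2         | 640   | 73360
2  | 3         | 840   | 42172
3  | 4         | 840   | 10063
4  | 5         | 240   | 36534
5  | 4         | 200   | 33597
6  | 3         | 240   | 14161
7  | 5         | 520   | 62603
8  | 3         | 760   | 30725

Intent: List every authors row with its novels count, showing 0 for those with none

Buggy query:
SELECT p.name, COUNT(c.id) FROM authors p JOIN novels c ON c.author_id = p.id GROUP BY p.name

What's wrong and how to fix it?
Bug: An inner join excludes parents with zero children

Fix: Switch to LEFT JOIN to retain unmatched parent rows

Corrected query:
SELECT p.name, COUNT(c.id) FROM authors p LEFT JOIN novels c ON c.author_id = p.id GROUP BY p.name

Result:
name   | COUNT(c.id)
-------+------------
Asimov | 1          
Atwood | 3          
Austen | 2          
Borges | 2          
Orwell | 0          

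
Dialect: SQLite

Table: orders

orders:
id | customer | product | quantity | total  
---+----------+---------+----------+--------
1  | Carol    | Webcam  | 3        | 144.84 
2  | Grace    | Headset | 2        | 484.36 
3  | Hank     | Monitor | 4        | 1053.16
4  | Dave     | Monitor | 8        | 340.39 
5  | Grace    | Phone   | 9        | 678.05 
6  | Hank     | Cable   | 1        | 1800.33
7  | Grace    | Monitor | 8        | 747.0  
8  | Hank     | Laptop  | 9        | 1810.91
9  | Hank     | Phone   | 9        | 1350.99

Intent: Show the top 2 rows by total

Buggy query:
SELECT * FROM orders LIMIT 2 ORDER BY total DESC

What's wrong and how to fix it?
Bug: LIMIT must come after ORDER BY

Fix: Sort with ORDER BY, then apply LIMIT

Corrected query:
SELECT * FROM orders ORDER BY total DESC LIMIT 2

Result:
id | customer | product | quantity | total  
---+----------+---------+----------+--------
8  | Hank     | Laptop  | 9        | 1810.91
6  | Hank     | Cable   | 1        | 1800.33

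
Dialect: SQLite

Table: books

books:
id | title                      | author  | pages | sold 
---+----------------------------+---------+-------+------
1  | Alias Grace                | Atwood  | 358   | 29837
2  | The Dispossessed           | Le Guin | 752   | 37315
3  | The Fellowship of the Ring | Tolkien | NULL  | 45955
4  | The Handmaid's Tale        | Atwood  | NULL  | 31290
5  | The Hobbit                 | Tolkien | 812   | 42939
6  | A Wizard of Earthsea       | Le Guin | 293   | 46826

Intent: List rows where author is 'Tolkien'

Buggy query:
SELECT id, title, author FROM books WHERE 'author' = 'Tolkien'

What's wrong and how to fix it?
Bug: Single quotes denote string literals in SQL; the column name is being compared as a constant string

Fix: Remove the quotes around the column name (or use double quotes for an identifier)

Corrected query:
SELECT id, title, author FROM books WHERE author = 'Tolkien'

Result:
id | title                      | author 
---+----------------------------+--------
3  | The Fellowship of the Ring | Tolkien
5  | The Hobbit                 | Tolkien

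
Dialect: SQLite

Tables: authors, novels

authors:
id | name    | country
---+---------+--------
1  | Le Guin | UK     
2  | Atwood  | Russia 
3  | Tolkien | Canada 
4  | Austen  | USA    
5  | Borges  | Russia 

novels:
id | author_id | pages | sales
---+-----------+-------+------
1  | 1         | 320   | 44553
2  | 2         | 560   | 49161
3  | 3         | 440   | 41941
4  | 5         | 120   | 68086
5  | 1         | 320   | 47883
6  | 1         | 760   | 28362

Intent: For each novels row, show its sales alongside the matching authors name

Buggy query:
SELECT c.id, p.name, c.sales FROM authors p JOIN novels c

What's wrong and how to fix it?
Bug: JOIN with no ON clause produces a cartesian product; every novels row pairs with every authors row

Fix: Add ON c.author_id = p.id to the JOIN

Corrected query:
SELECT c.id, p.name, c.sales FROM authors p JOIN novels c ON c.author_id = p.id

Result:
id | name    | sales
---+---------+------
1  | Le Guin | 44553
2  | Atwood  | 49161
3  | Tolkien | 41941
4  | Borges  | 68086
5  | Le Guin | 47883
6  | Le Guin | 28362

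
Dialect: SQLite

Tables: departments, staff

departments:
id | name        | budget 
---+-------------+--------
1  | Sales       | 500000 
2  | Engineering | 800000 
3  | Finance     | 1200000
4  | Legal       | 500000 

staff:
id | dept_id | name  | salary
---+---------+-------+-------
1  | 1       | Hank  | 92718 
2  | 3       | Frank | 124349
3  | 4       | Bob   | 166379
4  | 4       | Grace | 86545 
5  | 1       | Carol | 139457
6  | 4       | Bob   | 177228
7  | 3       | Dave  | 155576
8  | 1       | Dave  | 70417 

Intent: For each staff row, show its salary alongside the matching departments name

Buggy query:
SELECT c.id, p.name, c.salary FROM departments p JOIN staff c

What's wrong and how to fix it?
Bug: Missing join condition: each staff row is matched to all departments rows instead of just its own

Fix: Specify the join condition linking the foreign key to the parent id

Corrected query:
SELECT c.id, p.name, c.salary FROM departments p JOIN staff c ON c.dept_id = p.id

Result:
id | name    | salary
---+---------+-------
1  | Sales   | 92718 
2  | Finance | 124349
3  | Legal   | 166379
4  | Legal   | 86545 
5  | Sales   | 139457
6  | Legal   | 177228
7  | Finance | 155576
8  | Sales   | 70417 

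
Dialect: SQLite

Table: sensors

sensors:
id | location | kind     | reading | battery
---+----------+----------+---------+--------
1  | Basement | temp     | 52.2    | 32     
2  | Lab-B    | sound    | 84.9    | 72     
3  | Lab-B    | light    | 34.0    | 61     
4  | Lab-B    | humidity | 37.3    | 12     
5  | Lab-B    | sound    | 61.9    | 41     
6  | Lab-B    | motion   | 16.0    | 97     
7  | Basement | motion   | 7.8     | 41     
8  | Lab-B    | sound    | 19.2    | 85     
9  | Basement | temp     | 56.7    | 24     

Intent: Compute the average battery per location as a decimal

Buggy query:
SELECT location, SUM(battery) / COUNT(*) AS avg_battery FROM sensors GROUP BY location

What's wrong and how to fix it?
Bug: SUM(battery) and COUNT(*) are both integers; the division truncates the fractional part

Fix: Cast one side to REAL so the division keeps the fractional part

Corrected query:
SELECT location, SUM(battery) * 1.0 / COUNT(*) AS avg_battery FROM sensors GROUP BY location

Result:
location | avg_battery
---------+------------
Basement | 32.333333  
Lab-B    | 61.333333  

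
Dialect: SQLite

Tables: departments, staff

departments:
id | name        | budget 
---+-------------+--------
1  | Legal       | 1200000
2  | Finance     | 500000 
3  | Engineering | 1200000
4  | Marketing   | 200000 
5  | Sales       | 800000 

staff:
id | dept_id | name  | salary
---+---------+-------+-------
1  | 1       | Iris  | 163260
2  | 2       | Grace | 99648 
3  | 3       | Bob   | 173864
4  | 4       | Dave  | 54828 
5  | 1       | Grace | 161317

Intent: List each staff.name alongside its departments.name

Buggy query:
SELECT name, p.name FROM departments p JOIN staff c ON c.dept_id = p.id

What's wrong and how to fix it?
Bug: 'name' exists in both joined tables, so the database can't tell which one is meant

Fix: Prefix ambiguous columns with the table alias

Corrected query:
SELECT c.name, p.name FROM departments p JOIN staff c ON c.dept_id = p.id

Result:
name  | name       
------+------------
Iris  | Legal      
Grace | Finance    
Bob   | Engineering
Dave  | Marketing  
Grace | Legal      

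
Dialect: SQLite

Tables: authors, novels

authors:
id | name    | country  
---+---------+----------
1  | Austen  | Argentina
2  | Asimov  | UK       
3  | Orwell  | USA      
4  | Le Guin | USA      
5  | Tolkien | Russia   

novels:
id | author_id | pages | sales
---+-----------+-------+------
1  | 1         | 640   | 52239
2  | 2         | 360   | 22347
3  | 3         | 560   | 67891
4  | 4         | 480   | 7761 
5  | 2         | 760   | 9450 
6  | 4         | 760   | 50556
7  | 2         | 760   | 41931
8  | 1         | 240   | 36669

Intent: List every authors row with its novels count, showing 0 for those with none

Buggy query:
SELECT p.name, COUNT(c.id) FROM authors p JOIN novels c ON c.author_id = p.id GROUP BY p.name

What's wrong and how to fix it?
Bug: An inner join excludes parents with zero children

Fix: Use LEFT JOIN so parents without children still appear (COUNT(c.id) gives 0)

Corrected query:
SELECT p.name, COUNT(c.id) FROM authors p LEFT JOIN novels c ON c.author_id = p.id GROUP BY p.name

Result:
name    | COUNT(c.id)
--------+------------
Asimov  | 3          
Austen  | 2          
Le Guin | 2          
Orwell  | 1          
Tolkien | 0          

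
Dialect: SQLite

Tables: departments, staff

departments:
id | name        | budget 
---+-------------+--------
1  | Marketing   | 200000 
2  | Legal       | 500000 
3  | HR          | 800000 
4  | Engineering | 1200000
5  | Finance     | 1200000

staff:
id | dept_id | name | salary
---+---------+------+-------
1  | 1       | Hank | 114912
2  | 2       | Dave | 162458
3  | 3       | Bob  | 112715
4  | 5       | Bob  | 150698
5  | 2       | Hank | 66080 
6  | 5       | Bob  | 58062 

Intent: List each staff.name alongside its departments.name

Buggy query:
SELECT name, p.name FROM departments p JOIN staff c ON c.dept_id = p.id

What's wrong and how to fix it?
Bug: 'name' exists in both joined tables, so the database can't tell which one is meant

Fix: Qualify the column with its table alias (c.name)

Corrected query:
SELECT c.name, p.name FROM departments p JOIN staff c ON c.dept_id = p.id

Result:
name | name     
-----+----------
Hank | Marketing
Dave | Legal    
Bob  | HR       
Bob  | Finance  
Hank | Legal    
Bob  | Finance  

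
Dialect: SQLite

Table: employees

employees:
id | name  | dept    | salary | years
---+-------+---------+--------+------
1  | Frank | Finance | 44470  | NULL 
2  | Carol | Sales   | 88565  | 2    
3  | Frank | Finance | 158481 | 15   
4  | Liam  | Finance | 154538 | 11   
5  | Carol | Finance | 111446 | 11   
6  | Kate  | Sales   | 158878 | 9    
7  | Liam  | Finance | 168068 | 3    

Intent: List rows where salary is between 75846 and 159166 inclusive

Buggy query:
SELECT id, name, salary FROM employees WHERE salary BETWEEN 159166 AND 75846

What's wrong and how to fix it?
Bug: BETWEEN expects the lower bound first; with 159166 AND 75846 the range is empty

Fix: Write BETWEEN 75846 AND 159166

Corrected query:
SELECT id, name, salary FROM employees WHERE salary BETWEEN 75846 AND 159166

Result:
id | name  | salary
---+-------+-------
2  | Carol | 88565 
3  | Frank | 158481
4  | Liam  | 154538
5  | Carol | 111446
6  | Kate  | 158878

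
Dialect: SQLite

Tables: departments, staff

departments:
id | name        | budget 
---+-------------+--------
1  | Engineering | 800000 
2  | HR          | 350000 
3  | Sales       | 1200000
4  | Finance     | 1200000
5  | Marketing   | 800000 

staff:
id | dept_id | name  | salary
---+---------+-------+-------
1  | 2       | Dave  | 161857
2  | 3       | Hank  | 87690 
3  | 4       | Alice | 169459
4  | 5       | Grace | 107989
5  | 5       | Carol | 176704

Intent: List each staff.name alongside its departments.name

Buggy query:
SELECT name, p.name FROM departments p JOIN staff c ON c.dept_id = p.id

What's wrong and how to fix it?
Bug: Both tables have a 'name' column; the unqualified reference is ambiguous

Fix: Prefix ambiguous columns with the table alias

Corrected query:
SELECT c.name, p.name FROM departments p JOIN staff c ON c.dept_id = p.id

Result:
name  | name     
------+----------
Dave  | HR       
Hank  | Sales    
Alice | Finance  
Grace | Marketing
Carol | Marketing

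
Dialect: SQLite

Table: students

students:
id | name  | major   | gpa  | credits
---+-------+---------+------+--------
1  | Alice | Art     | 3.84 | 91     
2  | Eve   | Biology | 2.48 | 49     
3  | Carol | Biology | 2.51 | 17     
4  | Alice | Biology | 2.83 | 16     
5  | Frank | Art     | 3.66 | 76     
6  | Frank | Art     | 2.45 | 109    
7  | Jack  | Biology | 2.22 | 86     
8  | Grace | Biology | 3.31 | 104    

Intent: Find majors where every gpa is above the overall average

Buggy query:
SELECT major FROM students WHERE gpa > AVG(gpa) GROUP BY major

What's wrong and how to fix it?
Bug: AVG() is an aggregate; it can't sit directly in WHERE

Fix: Compute the overall average in a scalar subquery and compare each group's MIN against it in HAVING

Corrected query:
SELECT major FROM students GROUP BY major HAVING MIN(gpa) > (SELECT AVG(gpa) FROM students)

Result:
(no rows)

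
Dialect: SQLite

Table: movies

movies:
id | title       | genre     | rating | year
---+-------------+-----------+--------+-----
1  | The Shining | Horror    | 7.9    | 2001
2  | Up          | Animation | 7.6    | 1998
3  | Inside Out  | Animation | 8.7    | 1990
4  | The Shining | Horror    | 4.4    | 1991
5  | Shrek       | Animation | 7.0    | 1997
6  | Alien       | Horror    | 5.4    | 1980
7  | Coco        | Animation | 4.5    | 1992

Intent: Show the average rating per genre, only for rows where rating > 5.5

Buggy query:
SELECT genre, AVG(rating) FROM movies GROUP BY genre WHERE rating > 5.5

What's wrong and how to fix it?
Bug: WHERE cannot follow GROUP BY

Fix: Move the WHERE clause before GROUP BY

Corrected query:
SELECT genre, AVG(rating) FROM movies WHERE rating > 5.5 GROUP BY genre

Result:
genre     | AVG(rating)
----------+------------
Animation | 7.766667   
Horror    | 7.9        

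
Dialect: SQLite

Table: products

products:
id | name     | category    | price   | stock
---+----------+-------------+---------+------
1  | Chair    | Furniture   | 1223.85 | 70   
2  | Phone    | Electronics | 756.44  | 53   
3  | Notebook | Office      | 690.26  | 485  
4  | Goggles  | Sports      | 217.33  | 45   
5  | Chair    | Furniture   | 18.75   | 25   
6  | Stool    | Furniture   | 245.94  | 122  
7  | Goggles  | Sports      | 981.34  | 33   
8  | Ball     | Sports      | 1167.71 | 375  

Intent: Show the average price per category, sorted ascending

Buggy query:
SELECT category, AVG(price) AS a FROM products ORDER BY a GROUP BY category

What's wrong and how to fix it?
Bug: ORDER BY appears before GROUP BY; SQL clause order requires GROUP BY first

Fix: Reorder: SELECT … FROM … GROUP BY … ORDER BY …

Corrected query:
SELECT category, AVG(price) AS a FROM products GROUP BY category ORDER BY a

Result:
category    | a         
------------+-----------
Furniture   | 496.18    
Office      | 690.26    
Electronics | 756.44    
Sports      | 788.793333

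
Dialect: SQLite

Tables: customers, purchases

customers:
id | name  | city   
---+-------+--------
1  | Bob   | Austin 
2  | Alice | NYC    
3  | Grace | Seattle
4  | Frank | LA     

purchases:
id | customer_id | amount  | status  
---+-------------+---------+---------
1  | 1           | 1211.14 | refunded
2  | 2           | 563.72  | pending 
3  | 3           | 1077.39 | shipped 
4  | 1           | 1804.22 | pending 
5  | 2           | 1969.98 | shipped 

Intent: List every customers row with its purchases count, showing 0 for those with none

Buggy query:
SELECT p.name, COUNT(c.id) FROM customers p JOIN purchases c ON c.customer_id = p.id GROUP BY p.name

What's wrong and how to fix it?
Bug: An inner join excludes parents with zero children

Fix: Switch to LEFT JOIN to retain unmatched parent rows

Corrected query:
SELECT p.name, COUNT(c.id) FROM customers p LEFT JOIN purchases c ON c.customer_id = p.id GROUP BY p.name

Result:
name  | COUNT(c.id)
------+------------
Alice | 2          
Bob   | 2          
Frank | 0          
Grace | 1          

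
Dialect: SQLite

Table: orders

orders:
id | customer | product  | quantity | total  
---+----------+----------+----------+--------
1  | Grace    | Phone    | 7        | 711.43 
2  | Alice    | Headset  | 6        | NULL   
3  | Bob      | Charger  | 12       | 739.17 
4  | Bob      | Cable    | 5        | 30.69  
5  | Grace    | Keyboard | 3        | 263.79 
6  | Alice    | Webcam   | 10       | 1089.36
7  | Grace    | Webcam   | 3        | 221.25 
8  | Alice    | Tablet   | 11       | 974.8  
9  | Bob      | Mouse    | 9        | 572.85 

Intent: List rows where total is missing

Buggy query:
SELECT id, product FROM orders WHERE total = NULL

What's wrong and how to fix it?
Bug: '= NULL' is always unknown in SQL three-valued logic, so no rows match

Fix: Replace '= NULL' with 'IS NULL'

Corrected query:
SELECT id, product FROM orders WHERE total IS NULL

Result:
id | product
---+--------
2  | Headset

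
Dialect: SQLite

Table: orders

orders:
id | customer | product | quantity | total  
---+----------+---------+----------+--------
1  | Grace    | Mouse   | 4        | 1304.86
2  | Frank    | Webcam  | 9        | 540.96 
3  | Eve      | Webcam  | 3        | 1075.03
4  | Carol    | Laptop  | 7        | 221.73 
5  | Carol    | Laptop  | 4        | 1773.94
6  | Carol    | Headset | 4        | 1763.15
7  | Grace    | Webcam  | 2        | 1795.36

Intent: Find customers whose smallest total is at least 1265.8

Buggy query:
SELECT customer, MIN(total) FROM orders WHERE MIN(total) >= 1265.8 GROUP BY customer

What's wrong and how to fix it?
Bug: Aggregates like MIN are computed per group after WHERE runs

Fix: Replace WHERE with HAVING after the GROUP BY

Corrected query:
SELECT customer, MIN(total) FROM orders GROUP BY customer HAVING MIN(total) >= 1265.8

Result:
customer | MIN(total)
---------+-----------
Grace    | 1304.86   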